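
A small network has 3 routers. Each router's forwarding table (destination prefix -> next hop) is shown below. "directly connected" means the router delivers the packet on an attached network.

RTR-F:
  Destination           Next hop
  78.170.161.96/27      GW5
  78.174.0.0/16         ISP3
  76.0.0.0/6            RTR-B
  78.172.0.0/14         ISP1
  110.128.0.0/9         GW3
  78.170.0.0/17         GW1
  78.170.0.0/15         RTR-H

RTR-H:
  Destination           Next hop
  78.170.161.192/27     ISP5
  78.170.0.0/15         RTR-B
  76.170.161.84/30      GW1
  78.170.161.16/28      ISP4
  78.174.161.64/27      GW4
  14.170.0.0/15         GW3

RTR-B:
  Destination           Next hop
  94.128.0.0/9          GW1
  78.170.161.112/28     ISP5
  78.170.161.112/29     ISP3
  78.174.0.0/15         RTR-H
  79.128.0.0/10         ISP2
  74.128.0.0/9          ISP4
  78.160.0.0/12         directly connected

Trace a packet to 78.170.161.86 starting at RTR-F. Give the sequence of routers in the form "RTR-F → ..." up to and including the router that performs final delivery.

RTR-F → RTR-H → RTR-B

At RTR-F: longest match for 78.170.161.86 is 78.170.0.0/15 -> RTR-H
At RTR-H: longest match for 78.170.161.86 is 78.170.0.0/15 -> RTR-B
At RTR-B: longest match for 78.170.161.86 is 78.160.0.0/12 -> directly connected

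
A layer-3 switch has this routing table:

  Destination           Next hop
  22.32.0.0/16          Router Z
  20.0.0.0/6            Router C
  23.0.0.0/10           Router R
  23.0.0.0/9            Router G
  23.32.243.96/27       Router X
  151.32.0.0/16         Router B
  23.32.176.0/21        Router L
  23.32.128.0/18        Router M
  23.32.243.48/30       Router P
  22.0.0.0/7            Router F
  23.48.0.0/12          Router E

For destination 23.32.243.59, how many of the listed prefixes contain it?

Prefixes containing 23.32.243.59:
  20.0.0.0/6 (20.0.0.0 - 23.255.255.255)
  22.0.0.0/7 (22.0.0.0 - 23.255.255.255)
  23.0.0.0/9 (23.0.0.0 - 23.127.255.255)
  23.0.0.0/10 (23.0.0.0 - 23.63.255.255)
Total matching entries: 4.

4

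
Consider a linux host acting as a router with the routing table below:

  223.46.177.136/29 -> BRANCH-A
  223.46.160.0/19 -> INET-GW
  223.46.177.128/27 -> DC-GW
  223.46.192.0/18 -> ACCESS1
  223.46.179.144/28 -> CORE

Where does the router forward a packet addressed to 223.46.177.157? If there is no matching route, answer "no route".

Routes whose prefix contains 223.46.177.157:
  223.46.160.0/19 (223.46.160.0 - 223.46.191.255) -> INET-GW
  223.46.177.128/27 (223.46.177.128 - 223.46.177.159) -> DC-GW
More-specific entries that do NOT match:
  223.46.177.136/29 (223.46.177.136 - 223.46.177.143) does not contain 223.46.177.157
  223.46.179.144/28 (223.46.179.144 - 223.46.179.159) does not contain 223.46.177.157
Longest matching prefix is /27 -> next hop DC-GW.

DC-GW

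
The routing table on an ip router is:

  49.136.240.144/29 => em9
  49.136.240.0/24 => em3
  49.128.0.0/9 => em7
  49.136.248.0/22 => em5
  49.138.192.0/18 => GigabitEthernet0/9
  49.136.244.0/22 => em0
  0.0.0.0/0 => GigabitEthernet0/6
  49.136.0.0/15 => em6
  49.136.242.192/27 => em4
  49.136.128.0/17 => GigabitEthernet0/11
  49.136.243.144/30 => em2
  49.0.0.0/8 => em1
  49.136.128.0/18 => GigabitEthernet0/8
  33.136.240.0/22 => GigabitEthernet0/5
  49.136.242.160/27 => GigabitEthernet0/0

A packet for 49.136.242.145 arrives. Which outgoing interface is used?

Routes whose prefix contains 49.136.242.145:
  0.0.0.0/0 (default, matches everything) -> GigabitEthernet0/6
  49.0.0.0/8 (49.0.0.0 - 49.255.255.255) -> em1
  49.128.0.0/9 (49.128.0.0 - 49.255.255.255) -> em7
  49.136.0.0/15 (49.136.0.0 - 49.137.255.255) -> em6
  49.136.128.0/17 (49.136.128.0 - 49.136.255.255) -> GigabitEthernet0/11
More-specific entries that do NOT match:
  49.136.243.144/30 (49.136.243.144 - 49.136.243.147) does not contain 49.136.242.145
  49.136.240.144/29 (49.136.240.144 - 49.136.240.151) does not contain 49.136.242.145
  49.136.242.192/27 (49.136.242.192 - 49.136.242.223) does not contain 49.136.242.145
  49.136.242.160/27 (49.136.242.160 - 49.136.242.191) does not contain 49.136.242.145
  49.136.240.0/24 (49.136.240.0 - 49.136.240.255) does not contain 49.136.242.145
  49.136.248.0/22 (49.136.248.0 - 49.136.251.255) does not contain 49.136.242.145
  49.136.244.0/22 (49.136.244.0 - 49.136.247.255) does not contain 49.136.242.145
  33.136.240.0/22 (33.136.240.0 - 33.136.243.255) does not contain 49.136.242.145
  49.138.192.0/18 (49.138.192.0 - 49.138.255.255) does not contain 49.136.242.145
  49.136.128.0/18 (49.136.128.0 - 49.136.191.255) does not contain 49.136.242.145
Longest matching prefix is /17 -> interface GigabitEthernet0/11.

GigabitEthernet0/11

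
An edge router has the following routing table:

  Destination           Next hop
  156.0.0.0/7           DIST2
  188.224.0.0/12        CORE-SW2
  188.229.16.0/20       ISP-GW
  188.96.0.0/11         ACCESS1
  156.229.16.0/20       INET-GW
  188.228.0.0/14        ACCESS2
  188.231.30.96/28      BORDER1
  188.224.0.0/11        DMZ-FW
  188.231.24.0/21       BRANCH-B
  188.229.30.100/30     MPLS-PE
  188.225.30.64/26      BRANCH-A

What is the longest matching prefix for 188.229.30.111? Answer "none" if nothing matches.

Entries matching 188.229.30.111:
  188.224.0.0/11 (188.224.0.0 - 188.255.255.255)
  188.224.0.0/12 (188.224.0.0 - 188.239.255.255)
  188.228.0.0/14 (188.228.0.0 - 188.231.255.255)
  188.229.16.0/20 (188.229.16.0 - 188.229.31.255)
Most specific is 188.229.16.0/20.

188.229.16.0/20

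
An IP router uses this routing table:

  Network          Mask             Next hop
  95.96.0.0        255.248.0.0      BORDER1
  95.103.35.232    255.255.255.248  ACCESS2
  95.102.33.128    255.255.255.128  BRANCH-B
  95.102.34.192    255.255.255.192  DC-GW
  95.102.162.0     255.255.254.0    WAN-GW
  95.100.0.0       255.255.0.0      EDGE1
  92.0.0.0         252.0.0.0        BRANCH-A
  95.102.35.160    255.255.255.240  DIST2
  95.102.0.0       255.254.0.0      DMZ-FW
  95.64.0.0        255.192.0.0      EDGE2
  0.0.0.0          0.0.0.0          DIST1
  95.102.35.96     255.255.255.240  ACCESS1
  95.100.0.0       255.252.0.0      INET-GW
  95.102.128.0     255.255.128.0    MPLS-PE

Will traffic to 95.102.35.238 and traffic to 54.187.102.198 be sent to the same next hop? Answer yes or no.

no

95.102.35.238: longest match 95.102.0.0/15 -> DMZ-FW
54.187.102.198: longest match 0.0.0.0/0 -> DIST1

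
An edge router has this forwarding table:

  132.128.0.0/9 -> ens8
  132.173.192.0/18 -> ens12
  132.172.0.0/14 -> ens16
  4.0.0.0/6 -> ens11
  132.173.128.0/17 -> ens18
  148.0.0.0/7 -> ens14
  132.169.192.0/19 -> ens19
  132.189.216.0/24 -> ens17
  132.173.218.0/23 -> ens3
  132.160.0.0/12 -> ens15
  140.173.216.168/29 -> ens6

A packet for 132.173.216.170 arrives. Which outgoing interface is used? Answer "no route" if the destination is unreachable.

ens12

Routes whose prefix contains 132.173.216.170:
  132.128.0.0/9 (132.128.0.0 - 132.255.255.255) -> ens8
  132.160.0.0/12 (132.160.0.0 - 132.175.255.255) -> ens15
  132.172.0.0/14 (132.172.0.0 - 132.175.255.255) -> ens16
  132.173.128.0/17 (132.173.128.0 - 132.173.255.255) -> ens18
  132.173.192.0/18 (132.173.192.0 - 132.173.255.255) -> ens12
More-specific entries that do NOT match:
  140.173.216.168/29 (140.173.216.168 - 140.173.216.175) does not contain 132.173.216.170
  132.189.216.0/24 (132.189.216.0 - 132.189.216.255) does not contain 132.173.216.170
  132.173.218.0/23 (132.173.218.0 - 132.173.219.255) does not contain 132.173.216.170
  132.169.192.0/19 (132.169.192.0 - 132.169.223.255) does not contain 132.173.216.170
Longest matching prefix is /18 -> interface ens12.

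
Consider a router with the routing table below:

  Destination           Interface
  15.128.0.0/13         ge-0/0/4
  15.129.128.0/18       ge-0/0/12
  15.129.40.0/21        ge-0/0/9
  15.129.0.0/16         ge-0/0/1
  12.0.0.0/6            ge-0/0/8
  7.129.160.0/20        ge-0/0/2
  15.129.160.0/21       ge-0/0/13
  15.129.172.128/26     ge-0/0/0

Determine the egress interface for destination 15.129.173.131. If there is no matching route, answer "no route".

Routes whose prefix contains 15.129.173.131:
  12.0.0.0/6 (12.0.0.0 - 15.255.255.255) -> ge-0/0/8
  15.128.0.0/13 (15.128.0.0 - 15.135.255.255) -> ge-0/0/4
  15.129.0.0/16 (15.129.0.0 - 15.129.255.255) -> ge-0/0/1
  15.129.128.0/18 (15.129.128.0 - 15.129.191.255) -> ge-0/0/12
More-specific entries that do NOT match:
  15.129.172.128/26 (15.129.172.128 - 15.129.172.191) does not contain 15.129.173.131
  15.129.40.0/21 (15.129.40.0 - 15.129.47.255) does not contain 15.129.173.131
  15.129.160.0/21 (15.129.160.0 - 15.129.167.255) does not contain 15.129.173.131
  7.129.160.0/20 (7.129.160.0 - 7.129.175.255) does not contain 15.129.173.131
Longest matching prefix is /18 -> interface ge-0/0/12.

ge-0/0/12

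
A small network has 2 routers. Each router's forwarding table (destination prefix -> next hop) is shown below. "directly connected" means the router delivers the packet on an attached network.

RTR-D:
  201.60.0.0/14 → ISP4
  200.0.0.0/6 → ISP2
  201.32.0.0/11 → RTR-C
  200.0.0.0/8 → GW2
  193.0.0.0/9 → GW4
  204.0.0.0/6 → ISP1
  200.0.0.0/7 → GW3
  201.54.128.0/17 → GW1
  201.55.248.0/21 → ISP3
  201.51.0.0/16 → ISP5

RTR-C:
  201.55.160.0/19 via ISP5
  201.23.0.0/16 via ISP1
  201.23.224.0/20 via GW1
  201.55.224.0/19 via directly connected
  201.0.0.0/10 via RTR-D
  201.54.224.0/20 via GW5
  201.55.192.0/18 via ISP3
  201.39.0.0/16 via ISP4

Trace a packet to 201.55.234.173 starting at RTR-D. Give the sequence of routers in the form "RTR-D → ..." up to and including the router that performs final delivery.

At RTR-D: longest match for 201.55.234.173 is 201.32.0.0/11 -> RTR-C
At RTR-C: longest match for 201.55.234.173 is 201.55.224.0/19 -> directly connected

RTR-D → RTR-C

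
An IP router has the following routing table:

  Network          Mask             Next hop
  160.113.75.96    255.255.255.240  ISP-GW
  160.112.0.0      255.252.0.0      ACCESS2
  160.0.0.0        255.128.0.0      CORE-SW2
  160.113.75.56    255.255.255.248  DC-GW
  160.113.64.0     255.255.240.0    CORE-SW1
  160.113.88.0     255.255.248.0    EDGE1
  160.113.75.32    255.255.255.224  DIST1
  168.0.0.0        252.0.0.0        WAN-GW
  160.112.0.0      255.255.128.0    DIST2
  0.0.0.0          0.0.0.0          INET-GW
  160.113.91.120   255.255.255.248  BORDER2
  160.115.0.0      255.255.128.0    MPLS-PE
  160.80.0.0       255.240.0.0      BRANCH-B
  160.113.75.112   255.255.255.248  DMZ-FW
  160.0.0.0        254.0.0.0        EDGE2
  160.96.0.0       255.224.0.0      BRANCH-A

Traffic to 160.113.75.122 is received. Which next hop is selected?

CORE-SW1

Routes whose prefix contains 160.113.75.122:
  0.0.0.0/0 (default, matches everything) -> INET-GW
  160.0.0.0/7 (160.0.0.0 - 161.255.255.255) -> EDGE2
  160.0.0.0/9 (160.0.0.0 - 160.127.255.255) -> CORE-SW2
  160.96.0.0/11 (160.96.0.0 - 160.127.255.255) -> BRANCH-A
  160.112.0.0/14 (160.112.0.0 - 160.115.255.255) -> ACCESS2
  160.113.64.0/20 (160.113.64.0 - 160.113.79.255) -> CORE-SW1
More-specific entries that do NOT match:
  160.113.75.56/29 (160.113.75.56 - 160.113.75.63) does not contain 160.113.75.122
  160.113.91.120/29 (160.113.91.120 - 160.113.91.127) does not contain 160.113.75.122
  160.113.75.112/29 (160.113.75.112 - 160.113.75.119) does not contain 160.113.75.122
  160.113.75.96/28 (160.113.75.96 - 160.113.75.111) does not contain 160.113.75.122
  160.113.75.32/27 (160.113.75.32 - 160.113.75.63) does not contain 160.113.75.122
  160.113.88.0/21 (160.113.88.0 - 160.113.95.255) does not contain 160.113.75.122
Longest matching prefix is /20 -> next hop CORE-SW1.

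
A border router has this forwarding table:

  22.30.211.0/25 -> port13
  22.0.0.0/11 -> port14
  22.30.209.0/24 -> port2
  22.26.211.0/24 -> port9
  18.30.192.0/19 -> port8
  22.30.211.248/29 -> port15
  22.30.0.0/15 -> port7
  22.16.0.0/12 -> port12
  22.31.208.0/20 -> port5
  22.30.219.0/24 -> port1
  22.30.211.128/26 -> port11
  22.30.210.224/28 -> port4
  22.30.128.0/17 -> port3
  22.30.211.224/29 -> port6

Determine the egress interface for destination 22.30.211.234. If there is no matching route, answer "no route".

port3

Routes whose prefix contains 22.30.211.234:
  22.0.0.0/11 (22.0.0.0 - 22.31.255.255) -> port14
  22.16.0.0/12 (22.16.0.0 - 22.31.255.255) -> port12
  22.30.0.0/15 (22.30.0.0 - 22.31.255.255) -> port7
  22.30.128.0/17 (22.30.128.0 - 22.30.255.255) -> port3
More-specific entries that do NOT match:
  22.30.211.248/29 (22.30.211.248 - 22.30.211.255) does not contain 22.30.211.234
  22.30.211.224/29 (22.30.211.224 - 22.30.211.231) does not contain 22.30.211.234
  22.30.210.224/28 (22.30.210.224 - 22.30.210.239) does not contain 22.30.211.234
  22.30.211.128/26 (22.30.211.128 - 22.30.211.191) does not contain 22.30.211.234
  22.30.211.0/25 (22.30.211.0 - 22.30.211.127) does not contain 22.30.211.234
  22.30.209.0/24 (22.30.209.0 - 22.30.209.255) does not contain 22.30.211.234
  22.26.211.0/24 (22.26.211.0 - 22.26.211.255) does not contain 22.30.211.234
  22.30.219.0/24 (22.30.219.0 - 22.30.219.255) does not contain 22.30.211.234
  22.31.208.0/20 (22.31.208.0 - 22.31.223.255) does not contain 22.30.211.234
  18.30.192.0/19 (18.30.192.0 - 18.30.223.255) does not contain 22.30.211.234
Longest matching prefix is /17 -> interface port3.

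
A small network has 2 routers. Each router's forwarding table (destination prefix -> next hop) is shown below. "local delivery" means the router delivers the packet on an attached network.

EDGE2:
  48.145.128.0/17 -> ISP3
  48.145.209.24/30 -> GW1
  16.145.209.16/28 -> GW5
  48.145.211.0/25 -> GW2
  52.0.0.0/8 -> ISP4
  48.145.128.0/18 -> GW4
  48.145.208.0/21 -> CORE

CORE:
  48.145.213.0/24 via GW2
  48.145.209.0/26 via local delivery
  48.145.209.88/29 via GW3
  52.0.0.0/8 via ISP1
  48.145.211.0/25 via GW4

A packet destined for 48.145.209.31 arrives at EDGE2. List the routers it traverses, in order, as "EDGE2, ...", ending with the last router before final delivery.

At EDGE2: longest match for 48.145.209.31 is 48.145.208.0/21 -> CORE
At CORE: longest match for 48.145.209.31 is 48.145.209.0/26 -> local delivery

EDGE2, CORE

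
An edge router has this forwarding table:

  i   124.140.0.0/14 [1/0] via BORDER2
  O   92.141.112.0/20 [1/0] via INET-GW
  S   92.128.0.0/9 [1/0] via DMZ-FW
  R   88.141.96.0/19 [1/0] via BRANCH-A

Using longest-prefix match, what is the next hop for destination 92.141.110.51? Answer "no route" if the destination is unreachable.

DMZ-FW

Routes whose prefix contains 92.141.110.51:
  92.128.0.0/9 (92.128.0.0 - 92.255.255.255) -> DMZ-FW
More-specific entries that do NOT match:
  92.141.112.0/20 (92.141.112.0 - 92.141.127.255) does not contain 92.141.110.51
  88.141.96.0/19 (88.141.96.0 - 88.141.127.255) does not contain 92.141.110.51
  124.140.0.0/14 (124.140.0.0 - 124.143.255.255) does not contain 92.141.110.51
Longest matching prefix is /9 -> next hop DMZ-FW.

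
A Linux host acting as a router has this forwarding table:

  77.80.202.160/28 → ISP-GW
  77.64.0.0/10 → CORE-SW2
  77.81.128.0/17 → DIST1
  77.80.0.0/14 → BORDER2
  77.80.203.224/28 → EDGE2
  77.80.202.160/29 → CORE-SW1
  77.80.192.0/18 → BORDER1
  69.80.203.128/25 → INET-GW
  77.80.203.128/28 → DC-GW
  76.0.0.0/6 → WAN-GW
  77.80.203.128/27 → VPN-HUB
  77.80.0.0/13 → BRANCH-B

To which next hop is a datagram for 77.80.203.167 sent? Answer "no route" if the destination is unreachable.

Routes whose prefix contains 77.80.203.167:
  76.0.0.0/6 (76.0.0.0 - 79.255.255.255) -> WAN-GW
  77.64.0.0/10 (77.64.0.0 - 77.127.255.255) -> CORE-SW2
  77.80.0.0/13 (77.80.0.0 - 77.87.255.255) -> BRANCH-B
  77.80.0.0/14 (77.80.0.0 - 77.83.255.255) -> BORDER2
  77.80.192.0/18 (77.80.192.0 - 77.80.255.255) -> BORDER1
More-specific entries that do NOT match:
  77.80.202.160/29 (77.80.202.160 - 77.80.202.167) does not contain 77.80.203.167
  77.80.202.160/28 (77.80.202.160 - 77.80.202.175) does not contain 77.80.203.167
  77.80.203.224/28 (77.80.203.224 - 77.80.203.239) does not contain 77.80.203.167
  77.80.203.128/28 (77.80.203.128 - 77.80.203.143) does not contain 77.80.203.167
  77.80.203.128/27 (77.80.203.128 - 77.80.203.159) does not contain 77.80.203.167
  69.80.203.128/25 (69.80.203.128 - 69.80.203.255) does not contain 77.80.203.167
Longest matching prefix is /18 -> next hop BORDER1.

BORDER1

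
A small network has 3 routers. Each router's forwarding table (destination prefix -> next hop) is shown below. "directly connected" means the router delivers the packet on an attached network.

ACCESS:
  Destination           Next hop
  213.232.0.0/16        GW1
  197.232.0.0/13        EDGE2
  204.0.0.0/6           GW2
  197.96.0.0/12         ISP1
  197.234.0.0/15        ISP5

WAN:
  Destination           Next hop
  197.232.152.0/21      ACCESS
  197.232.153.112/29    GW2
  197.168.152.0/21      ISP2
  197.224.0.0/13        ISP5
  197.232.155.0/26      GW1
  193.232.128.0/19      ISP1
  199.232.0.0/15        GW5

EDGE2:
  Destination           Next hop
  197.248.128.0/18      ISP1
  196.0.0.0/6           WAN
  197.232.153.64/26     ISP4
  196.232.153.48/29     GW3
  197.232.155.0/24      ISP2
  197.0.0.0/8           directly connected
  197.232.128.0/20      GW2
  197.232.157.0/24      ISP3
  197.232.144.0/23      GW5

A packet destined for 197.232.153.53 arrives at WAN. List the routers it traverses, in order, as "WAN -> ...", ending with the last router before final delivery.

WAN -> ACCESS -> EDGE2

At WAN: longest match for 197.232.153.53 is 197.232.152.0/21 -> ACCESS
At ACCESS: longest match for 197.232.153.53 is 197.232.0.0/13 -> EDGE2
At EDGE2: longest match for 197.232.153.53 is 197.0.0.0/8 -> directly connected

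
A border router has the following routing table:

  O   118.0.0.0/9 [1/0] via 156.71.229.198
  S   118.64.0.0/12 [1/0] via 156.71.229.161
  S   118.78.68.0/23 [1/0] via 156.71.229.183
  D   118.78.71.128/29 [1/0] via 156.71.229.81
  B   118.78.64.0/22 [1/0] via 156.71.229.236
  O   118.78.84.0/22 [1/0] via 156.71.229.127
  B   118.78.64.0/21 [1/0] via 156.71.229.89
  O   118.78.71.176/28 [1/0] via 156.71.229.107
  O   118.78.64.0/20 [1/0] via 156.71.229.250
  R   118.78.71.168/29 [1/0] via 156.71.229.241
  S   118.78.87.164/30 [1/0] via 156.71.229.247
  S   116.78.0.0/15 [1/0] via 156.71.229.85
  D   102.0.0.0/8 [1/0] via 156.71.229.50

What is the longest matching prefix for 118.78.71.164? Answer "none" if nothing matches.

Entries matching 118.78.71.164:
  118.0.0.0/9 (118.0.0.0 - 118.127.255.255)
  118.64.0.0/12 (118.64.0.0 - 118.79.255.255)
  118.78.64.0/20 (118.78.64.0 - 118.78.79.255)
  118.78.64.0/21 (118.78.64.0 - 118.78.71.255)
Most specific is 118.78.64.0/21.

118.78.64.0/21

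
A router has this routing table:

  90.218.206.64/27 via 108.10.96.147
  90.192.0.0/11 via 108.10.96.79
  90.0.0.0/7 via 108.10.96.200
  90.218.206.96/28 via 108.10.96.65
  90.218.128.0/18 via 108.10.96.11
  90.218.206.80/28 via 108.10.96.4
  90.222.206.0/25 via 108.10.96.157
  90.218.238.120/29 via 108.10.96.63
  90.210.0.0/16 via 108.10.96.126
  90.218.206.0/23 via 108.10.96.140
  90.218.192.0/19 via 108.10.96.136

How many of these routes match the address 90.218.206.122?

4

Prefixes containing 90.218.206.122:
  90.0.0.0/7 (90.0.0.0 - 91.255.255.255)
  90.192.0.0/11 (90.192.0.0 - 90.223.255.255)
  90.218.192.0/19 (90.218.192.0 - 90.218.223.255)
  90.218.206.0/23 (90.218.206.0 - 90.218.207.255)
Total matching entries: 4.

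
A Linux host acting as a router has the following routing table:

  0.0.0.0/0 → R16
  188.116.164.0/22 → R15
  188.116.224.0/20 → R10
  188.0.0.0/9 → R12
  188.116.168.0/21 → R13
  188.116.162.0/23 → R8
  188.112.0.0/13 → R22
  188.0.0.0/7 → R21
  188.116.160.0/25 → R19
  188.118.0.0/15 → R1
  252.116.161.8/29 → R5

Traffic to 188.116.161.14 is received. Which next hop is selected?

R22

Routes whose prefix contains 188.116.161.14:
  0.0.0.0/0 (default, matches everything) -> R16
  188.0.0.0/7 (188.0.0.0 - 189.255.255.255) -> R21
  188.0.0.0/9 (188.0.0.0 - 188.127.255.255) -> R12
  188.112.0.0/13 (188.112.0.0 - 188.119.255.255) -> R22
More-specific entries that do NOT match:
  252.116.161.8/29 (252.116.161.8 - 252.116.161.15) does not contain 188.116.161.14
  188.116.160.0/25 (188.116.160.0 - 188.116.160.127) does not contain 188.116.161.14
  188.116.162.0/23 (188.116.162.0 - 188.116.163.255) does not contain 188.116.161.14
  188.116.164.0/22 (188.116.164.0 - 188.116.167.255) does not contain 188.116.161.14
  188.116.168.0/21 (188.116.168.0 - 188.116.175.255) does not contain 188.116.161.14
  188.116.224.0/20 (188.116.224.0 - 188.116.239.255) does not contain 188.116.161.14
  188.118.0.0/15 (188.118.0.0 - 188.119.255.255) does not contain 188.116.161.14
Longest matching prefix is /13 -> next hop R22.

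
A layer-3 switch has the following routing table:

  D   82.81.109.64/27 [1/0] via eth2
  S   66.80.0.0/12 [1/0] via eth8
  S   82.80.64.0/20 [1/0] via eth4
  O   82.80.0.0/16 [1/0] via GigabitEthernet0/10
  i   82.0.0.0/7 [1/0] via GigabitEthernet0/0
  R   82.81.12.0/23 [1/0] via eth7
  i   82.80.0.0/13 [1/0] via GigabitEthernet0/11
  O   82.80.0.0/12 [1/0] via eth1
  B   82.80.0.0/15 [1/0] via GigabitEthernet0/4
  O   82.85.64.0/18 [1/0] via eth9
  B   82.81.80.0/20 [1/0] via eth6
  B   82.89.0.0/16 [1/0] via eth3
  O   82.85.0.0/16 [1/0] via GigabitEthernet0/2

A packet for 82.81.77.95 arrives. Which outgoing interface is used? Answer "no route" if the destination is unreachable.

GigabitEthernet0/4

Routes whose prefix contains 82.81.77.95:
  82.0.0.0/7 (82.0.0.0 - 83.255.255.255) -> GigabitEthernet0/0
  82.80.0.0/12 (82.80.0.0 - 82.95.255.255) -> eth1
  82.80.0.0/13 (82.80.0.0 - 82.87.255.255) -> GigabitEthernet0/11
  82.80.0.0/15 (82.80.0.0 - 82.81.255.255) -> GigabitEthernet0/4
More-specific entries that do NOT match:
  82.81.109.64/27 (82.81.109.64 - 82.81.109.95) does not contain 82.81.77.95
  82.81.12.0/23 (82.81.12.0 - 82.81.13.255) does not contain 82.81.77.95
  82.80.64.0/20 (82.80.64.0 - 82.80.79.255) does not contain 82.81.77.95
  82.81.80.0/20 (82.81.80.0 - 82.81.95.255) does not contain 82.81.77.95
  82.85.64.0/18 (82.85.64.0 - 82.85.127.255) does not contain 82.81.77.95
  82.80.0.0/16 (82.80.0.0 - 82.80.255.255) does not contain 82.81.77.95
  82.89.0.0/16 (82.89.0.0 - 82.89.255.255) does not contain 82.81.77.95
  82.85.0.0/16 (82.85.0.0 - 82.85.255.255) does not contain 82.81.77.95
Longest matching prefix is /15 -> interface GigabitEthernet0/4.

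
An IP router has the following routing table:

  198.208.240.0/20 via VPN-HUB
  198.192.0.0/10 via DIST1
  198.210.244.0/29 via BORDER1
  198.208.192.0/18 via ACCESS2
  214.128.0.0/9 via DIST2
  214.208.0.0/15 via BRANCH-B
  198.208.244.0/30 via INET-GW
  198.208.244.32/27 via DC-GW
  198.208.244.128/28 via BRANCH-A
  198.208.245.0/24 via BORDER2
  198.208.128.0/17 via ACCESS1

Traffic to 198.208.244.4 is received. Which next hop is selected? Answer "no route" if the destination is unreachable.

VPN-HUB

Routes whose prefix contains 198.208.244.4:
  198.192.0.0/10 (198.192.0.0 - 198.255.255.255) -> DIST1
  198.208.128.0/17 (198.208.128.0 - 198.208.255.255) -> ACCESS1
  198.208.192.0/18 (198.208.192.0 - 198.208.255.255) -> ACCESS2
  198.208.240.0/20 (198.208.240.0 - 198.208.255.255) -> VPN-HUB
More-specific entries that do NOT match:
  198.208.244.0/30 (198.208.244.0 - 198.208.244.3) does not contain 198.208.244.4
  198.210.244.0/29 (198.210.244.0 - 198.210.244.7) does not contain 198.208.244.4
  198.208.244.128/28 (198.208.244.128 - 198.208.244.143) does not contain 198.208.244.4
  198.208.244.32/27 (198.208.244.32 - 198.208.244.63) does not contain 198.208.244.4
  198.208.245.0/24 (198.208.245.0 - 198.208.245.255) does not contain 198.208.244.4
Longest matching prefix is /20 -> next hop VPN-HUB.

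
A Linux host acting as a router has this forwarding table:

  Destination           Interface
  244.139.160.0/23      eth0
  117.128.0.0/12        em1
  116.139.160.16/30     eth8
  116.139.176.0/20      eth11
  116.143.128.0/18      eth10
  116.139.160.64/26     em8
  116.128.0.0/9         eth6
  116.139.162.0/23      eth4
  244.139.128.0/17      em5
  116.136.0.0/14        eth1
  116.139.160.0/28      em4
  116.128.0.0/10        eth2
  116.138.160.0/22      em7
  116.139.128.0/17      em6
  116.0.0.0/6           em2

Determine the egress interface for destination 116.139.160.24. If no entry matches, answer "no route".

Routes whose prefix contains 116.139.160.24:
  116.0.0.0/6 (116.0.0.0 - 119.255.255.255) -> em2
  116.128.0.0/9 (116.128.0.0 - 116.255.255.255) -> eth6
  116.128.0.0/10 (116.128.0.0 - 116.191.255.255) -> eth2
  116.136.0.0/14 (116.136.0.0 - 116.139.255.255) -> eth1
  116.139.128.0/17 (116.139.128.0 - 116.139.255.255) -> em6
More-specific entries that do NOT match:
  116.139.160.16/30 (116.139.160.16 - 116.139.160.19) does not contain 116.139.160.24
  116.139.160.0/28 (116.139.160.0 - 116.139.160.15) does not contain 116.139.160.24
  116.139.160.64/26 (116.139.160.64 - 116.139.160.127) does not contain 116.139.160.24
  244.139.160.0/23 (244.139.160.0 - 244.139.161.255) does not contain 116.139.160.24
  116.139.162.0/23 (116.139.162.0 - 116.139.163.255) does not contain 116.139.160.24
  116.138.160.0/22 (116.138.160.0 - 116.138.163.255) does not contain 116.139.160.24
  116.139.176.0/20 (116.139.176.0 - 116.139.191.255) does not contain 116.139.160.24
  116.143.128.0/18 (116.143.128.0 - 116.143.191.255) does not contain 116.139.160.24
Longest matching prefix is /17 -> interface em6.

em6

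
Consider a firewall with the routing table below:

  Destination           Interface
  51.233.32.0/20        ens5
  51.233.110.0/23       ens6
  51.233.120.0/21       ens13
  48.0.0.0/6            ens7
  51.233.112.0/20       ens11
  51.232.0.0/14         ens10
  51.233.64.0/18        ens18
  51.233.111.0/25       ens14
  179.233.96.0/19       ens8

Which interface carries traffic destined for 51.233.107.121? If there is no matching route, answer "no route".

ens18

Routes whose prefix contains 51.233.107.121:
  48.0.0.0/6 (48.0.0.0 - 51.255.255.255) -> ens7
  51.232.0.0/14 (51.232.0.0 - 51.235.255.255) -> ens10
  51.233.64.0/18 (51.233.64.0 - 51.233.127.255) -> ens18
More-specific entries that do NOT match:
  51.233.111.0/25 (51.233.111.0 - 51.233.111.127) does not contain 51.233.107.121
  51.233.110.0/23 (51.233.110.0 - 51.233.111.255) does not contain 51.233.107.121
  51.233.120.0/21 (51.233.120.0 - 51.233.127.255) does not contain 51.233.107.121
  51.233.32.0/20 (51.233.32.0 - 51.233.47.255) does not contain 51.233.107.121
  51.233.112.0/20 (51.233.112.0 - 51.233.127.255) does not contain 51.233.107.121
  179.233.96.0/19 (179.233.96.0 - 179.233.127.255) does not contain 51.233.107.121
Longest matching prefix is /18 -> interface ens18.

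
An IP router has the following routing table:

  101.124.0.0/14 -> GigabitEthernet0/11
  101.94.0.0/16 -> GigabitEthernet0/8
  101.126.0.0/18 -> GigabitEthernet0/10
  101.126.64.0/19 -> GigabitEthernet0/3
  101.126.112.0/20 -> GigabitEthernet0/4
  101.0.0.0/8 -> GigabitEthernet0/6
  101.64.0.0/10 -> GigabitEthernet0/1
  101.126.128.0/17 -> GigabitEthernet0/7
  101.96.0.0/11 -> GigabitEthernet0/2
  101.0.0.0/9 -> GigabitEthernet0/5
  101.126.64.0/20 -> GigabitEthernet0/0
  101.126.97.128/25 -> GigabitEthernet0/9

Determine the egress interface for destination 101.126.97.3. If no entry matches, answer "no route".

GigabitEthernet0/11

Routes whose prefix contains 101.126.97.3:
  101.0.0.0/8 (101.0.0.0 - 101.255.255.255) -> GigabitEthernet0/6
  101.0.0.0/9 (101.0.0.0 - 101.127.255.255) -> GigabitEthernet0/5
  101.64.0.0/10 (101.64.0.0 - 101.127.255.255) -> GigabitEthernet0/1
  101.96.0.0/11 (101.96.0.0 - 101.127.255.255) -> GigabitEthernet0/2
  101.124.0.0/14 (101.124.0.0 - 101.127.255.255) -> GigabitEthernet0/11
More-specific entries that do NOT match:
  101.126.97.128/25 (101.126.97.128 - 101.126.97.255) does not contain 101.126.97.3
  101.126.112.0/20 (101.126.112.0 - 101.126.127.255) does not contain 101.126.97.3
  101.126.64.0/20 (101.126.64.0 - 101.126.79.255) does not contain 101.126.97.3
  101.126.64.0/19 (101.126.64.0 - 101.126.95.255) does not contain 101.126.97.3
  101.126.0.0/18 (101.126.0.0 - 101.126.63.255) does not contain 101.126.97.3
  101.126.128.0/17 (101.126.128.0 - 101.126.255.255) does not contain 101.126.97.3
  101.94.0.0/16 (101.94.0.0 - 101.94.255.255) does not contain 101.126.97.3
Longest matching prefix is /14 -> interface GigabitEthernet0/11.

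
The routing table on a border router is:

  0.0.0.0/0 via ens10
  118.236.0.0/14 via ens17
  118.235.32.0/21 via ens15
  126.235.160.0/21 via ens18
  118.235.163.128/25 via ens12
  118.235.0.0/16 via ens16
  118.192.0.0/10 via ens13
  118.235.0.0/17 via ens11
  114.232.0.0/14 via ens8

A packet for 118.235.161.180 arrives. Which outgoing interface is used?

Routes whose prefix contains 118.235.161.180:
  0.0.0.0/0 (default, matches everything) -> ens10
  118.192.0.0/10 (118.192.0.0 - 118.255.255.255) -> ens13
  118.235.0.0/16 (118.235.0.0 - 118.235.255.255) -> ens16
More-specific entries that do NOT match:
  118.235.163.128/25 (118.235.163.128 - 118.235.163.255) does not contain 118.235.161.180
  118.235.32.0/21 (118.235.32.0 - 118.235.39.255) does not contain 118.235.161.180
  126.235.160.0/21 (126.235.160.0 - 126.235.167.255) does not contain 118.235.161.180
  118.235.0.0/17 (118.235.0.0 - 118.235.127.255) does not contain 118.235.161.180
Longest matching prefix is /16 -> interface ens16.

ens16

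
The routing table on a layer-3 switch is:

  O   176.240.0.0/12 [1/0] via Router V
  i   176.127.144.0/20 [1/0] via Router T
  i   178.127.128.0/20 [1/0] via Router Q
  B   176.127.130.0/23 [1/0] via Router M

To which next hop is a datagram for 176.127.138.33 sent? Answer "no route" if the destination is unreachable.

No entry's prefix contains 176.127.138.33; there is no default route.

no route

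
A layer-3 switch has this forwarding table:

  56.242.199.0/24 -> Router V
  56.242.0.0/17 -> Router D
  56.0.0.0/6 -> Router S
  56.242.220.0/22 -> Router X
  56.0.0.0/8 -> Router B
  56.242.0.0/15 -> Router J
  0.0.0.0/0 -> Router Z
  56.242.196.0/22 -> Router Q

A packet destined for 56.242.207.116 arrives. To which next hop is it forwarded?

Router J

Routes whose prefix contains 56.242.207.116:
  0.0.0.0/0 (default, matches everything) -> Router Z
  56.0.0.0/6 (56.0.0.0 - 59.255.255.255) -> Router S
  56.0.0.0/8 (56.0.0.0 - 56.255.255.255) -> Router B
  56.242.0.0/15 (56.242.0.0 - 56.243.255.255) -> Router J
More-specific entries that do NOT match:
  56.242.199.0/24 (56.242.199.0 - 56.242.199.255) does not contain 56.242.207.116
  56.242.220.0/22 (56.242.220.0 - 56.242.223.255) does not contain 56.242.207.116
  56.242.196.0/22 (56.242.196.0 - 56.242.199.255) does not contain 56.242.207.116
  56.242.0.0/17 (56.242.0.0 - 56.242.127.255) does not contain 56.242.207.116
Longest matching prefix is /15 -> next hop Router J.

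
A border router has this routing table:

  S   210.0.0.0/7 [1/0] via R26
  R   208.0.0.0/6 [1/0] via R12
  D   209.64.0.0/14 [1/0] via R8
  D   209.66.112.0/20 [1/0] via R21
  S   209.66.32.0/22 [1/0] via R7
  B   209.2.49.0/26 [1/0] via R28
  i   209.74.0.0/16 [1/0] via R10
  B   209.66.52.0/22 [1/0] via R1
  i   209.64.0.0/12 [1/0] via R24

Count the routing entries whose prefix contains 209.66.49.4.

3

Prefixes containing 209.66.49.4:
  208.0.0.0/6 (208.0.0.0 - 211.255.255.255)
  209.64.0.0/12 (209.64.0.0 - 209.79.255.255)
  209.64.0.0/14 (209.64.0.0 - 209.67.255.255)
Total matching entries: 3.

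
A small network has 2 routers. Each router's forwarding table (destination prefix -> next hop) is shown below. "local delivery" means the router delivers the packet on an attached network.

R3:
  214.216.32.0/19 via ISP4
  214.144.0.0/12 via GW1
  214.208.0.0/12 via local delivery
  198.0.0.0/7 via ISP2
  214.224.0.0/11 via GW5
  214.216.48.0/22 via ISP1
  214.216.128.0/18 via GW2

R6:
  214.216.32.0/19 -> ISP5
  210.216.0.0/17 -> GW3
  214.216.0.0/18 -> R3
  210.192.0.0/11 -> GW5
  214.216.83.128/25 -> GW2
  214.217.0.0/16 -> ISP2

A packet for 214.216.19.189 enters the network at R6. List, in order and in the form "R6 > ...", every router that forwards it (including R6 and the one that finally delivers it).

R6 > R3

At R6: longest match for 214.216.19.189 is 214.216.0.0/18 -> R3
At R3: longest match for 214.216.19.189 is 214.208.0.0/12 -> local delivery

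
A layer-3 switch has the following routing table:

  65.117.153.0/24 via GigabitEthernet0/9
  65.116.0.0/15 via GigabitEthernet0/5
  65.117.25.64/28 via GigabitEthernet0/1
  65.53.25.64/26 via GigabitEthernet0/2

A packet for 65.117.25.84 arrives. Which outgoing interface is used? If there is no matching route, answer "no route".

GigabitEthernet0/5

Routes whose prefix contains 65.117.25.84:
  65.116.0.0/15 (65.116.0.0 - 65.117.255.255) -> GigabitEthernet0/5
More-specific entries that do NOT match:
  65.117.25.64/28 (65.117.25.64 - 65.117.25.79) does not contain 65.117.25.84
  65.53.25.64/26 (65.53.25.64 - 65.53.25.127) does not contain 65.117.25.84
  65.117.153.0/24 (65.117.153.0 - 65.117.153.255) does not contain 65.117.25.84
Longest matching prefix is /15 -> interface GigabitEthernet0/5.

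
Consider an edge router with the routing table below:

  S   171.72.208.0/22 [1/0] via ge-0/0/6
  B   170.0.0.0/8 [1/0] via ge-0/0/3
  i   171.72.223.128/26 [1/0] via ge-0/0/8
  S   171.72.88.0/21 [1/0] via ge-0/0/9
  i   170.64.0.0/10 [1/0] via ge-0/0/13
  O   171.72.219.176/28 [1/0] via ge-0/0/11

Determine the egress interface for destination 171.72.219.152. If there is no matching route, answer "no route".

No entry's prefix contains 171.72.219.152; there is no default route.

no route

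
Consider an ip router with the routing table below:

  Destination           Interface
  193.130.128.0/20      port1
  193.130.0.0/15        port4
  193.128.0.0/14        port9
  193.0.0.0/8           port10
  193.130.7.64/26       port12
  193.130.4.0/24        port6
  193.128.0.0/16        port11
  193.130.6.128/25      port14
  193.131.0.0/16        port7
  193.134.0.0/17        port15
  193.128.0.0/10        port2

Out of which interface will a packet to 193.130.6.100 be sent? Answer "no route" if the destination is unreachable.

Routes whose prefix contains 193.130.6.100:
  193.0.0.0/8 (193.0.0.0 - 193.255.255.255) -> port10
  193.128.0.0/10 (193.128.0.0 - 193.191.255.255) -> port2
  193.128.0.0/14 (193.128.0.0 - 193.131.255.255) -> port9
  193.130.0.0/15 (193.130.0.0 - 193.131.255.255) -> port4
More-specific entries that do NOT match:
  193.130.7.64/26 (193.130.7.64 - 193.130.7.127) does not contain 193.130.6.100
  193.130.6.128/25 (193.130.6.128 - 193.130.6.255) does not contain 193.130.6.100
  193.130.4.0/24 (193.130.4.0 - 193.130.4.255) does not contain 193.130.6.100
  193.130.128.0/20 (193.130.128.0 - 193.130.143.255) does not contain 193.130.6.100
  193.134.0.0/17 (193.134.0.0 - 193.134.127.255) does not contain 193.130.6.100
  193.128.0.0/16 (193.128.0.0 - 193.128.255.255) does not contain 193.130.6.100
  193.131.0.0/16 (193.131.0.0 - 193.131.255.255) does not contain 193.130.6.100
Longest matching prefix is /15 -> interface port4.

port4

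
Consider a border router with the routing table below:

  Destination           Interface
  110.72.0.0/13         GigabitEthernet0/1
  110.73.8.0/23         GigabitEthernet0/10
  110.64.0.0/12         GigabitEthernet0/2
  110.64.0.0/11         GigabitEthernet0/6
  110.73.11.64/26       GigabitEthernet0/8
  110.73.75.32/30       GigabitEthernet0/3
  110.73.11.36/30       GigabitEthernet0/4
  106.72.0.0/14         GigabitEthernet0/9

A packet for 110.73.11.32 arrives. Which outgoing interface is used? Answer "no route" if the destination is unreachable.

Routes whose prefix contains 110.73.11.32:
  110.64.0.0/11 (110.64.0.0 - 110.95.255.255) -> GigabitEthernet0/6
  110.64.0.0/12 (110.64.0.0 - 110.79.255.255) -> GigabitEthernet0/2
  110.72.0.0/13 (110.72.0.0 - 110.79.255.255) -> GigabitEthernet0/1
More-specific entries that do NOT match:
  110.73.75.32/30 (110.73.75.32 - 110.73.75.35) does not contain 110.73.11.32
  110.73.11.36/30 (110.73.11.36 - 110.73.11.39) does not contain 110.73.11.32
  110.73.11.64/26 (110.73.11.64 - 110.73.11.127) does not contain 110.73.11.32
  110.73.8.0/23 (110.73.8.0 - 110.73.9.255) does not contain 110.73.11.32
  106.72.0.0/14 (106.72.0.0 - 106.75.255.255) does not contain 110.73.11.32
Longest matching prefix is /13 -> interface GigabitEthernet0/1.

GigabitEthernet0/1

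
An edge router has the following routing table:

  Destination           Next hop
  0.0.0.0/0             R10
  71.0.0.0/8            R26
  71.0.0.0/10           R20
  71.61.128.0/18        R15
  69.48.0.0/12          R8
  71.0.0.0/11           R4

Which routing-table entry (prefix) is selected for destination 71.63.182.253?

71.0.0.0/10

Entries matching 71.63.182.253:
  0.0.0.0/0 (default, matches everything)
  71.0.0.0/8 (71.0.0.0 - 71.255.255.255)
  71.0.0.0/10 (71.0.0.0 - 71.63.255.255)
Most specific is 71.0.0.0/10.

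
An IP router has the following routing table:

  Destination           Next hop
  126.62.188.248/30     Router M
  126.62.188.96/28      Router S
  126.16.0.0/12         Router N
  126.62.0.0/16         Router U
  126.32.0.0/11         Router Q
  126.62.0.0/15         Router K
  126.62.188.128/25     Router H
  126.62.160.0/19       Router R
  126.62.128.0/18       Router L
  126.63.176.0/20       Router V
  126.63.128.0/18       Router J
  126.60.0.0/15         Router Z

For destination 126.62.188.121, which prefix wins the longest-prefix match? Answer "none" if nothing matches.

Entries matching 126.62.188.121:
  126.32.0.0/11 (126.32.0.0 - 126.63.255.255)
  126.62.0.0/15 (126.62.0.0 - 126.63.255.255)
  126.62.0.0/16 (126.62.0.0 - 126.62.255.255)
  126.62.128.0/18 (126.62.128.0 - 126.62.191.255)
  126.62.160.0/19 (126.62.160.0 - 126.62.191.255)
Most specific is 126.62.160.0/19.

126.62.160.0/19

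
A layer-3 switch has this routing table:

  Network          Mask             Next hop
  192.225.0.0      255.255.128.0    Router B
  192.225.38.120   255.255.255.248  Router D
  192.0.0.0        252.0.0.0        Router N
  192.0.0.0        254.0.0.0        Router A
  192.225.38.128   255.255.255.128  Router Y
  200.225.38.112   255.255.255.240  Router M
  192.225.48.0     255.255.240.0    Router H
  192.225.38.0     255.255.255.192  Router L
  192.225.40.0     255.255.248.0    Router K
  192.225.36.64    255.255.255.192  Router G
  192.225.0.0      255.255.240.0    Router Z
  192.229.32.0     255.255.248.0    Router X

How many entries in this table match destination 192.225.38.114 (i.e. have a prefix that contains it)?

Prefixes containing 192.225.38.114:
  192.0.0.0/6 (192.0.0.0 - 195.255.255.255)
  192.0.0.0/7 (192.0.0.0 - 193.255.255.255)
  192.225.0.0/17 (192.225.0.0 - 192.225.127.255)
Total matching entries: 3.

3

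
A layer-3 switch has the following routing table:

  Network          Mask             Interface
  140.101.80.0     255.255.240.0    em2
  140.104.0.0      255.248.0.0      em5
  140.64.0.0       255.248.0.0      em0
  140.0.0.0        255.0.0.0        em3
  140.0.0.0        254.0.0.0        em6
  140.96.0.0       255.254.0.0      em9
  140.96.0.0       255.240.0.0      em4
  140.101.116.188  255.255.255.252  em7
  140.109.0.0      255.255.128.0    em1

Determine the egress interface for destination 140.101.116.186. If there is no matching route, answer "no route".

Routes whose prefix contains 140.101.116.186:
  140.0.0.0/7 (140.0.0.0 - 141.255.255.255) -> em6
  140.0.0.0/8 (140.0.0.0 - 140.255.255.255) -> em3
  140.96.0.0/12 (140.96.0.0 - 140.111.255.255) -> em4
More-specific entries that do NOT match:
  140.101.116.188/30 (140.101.116.188 - 140.101.116.191) does not contain 140.101.116.186
  140.101.80.0/20 (140.101.80.0 - 140.101.95.255) does not contain 140.101.116.186
  140.109.0.0/17 (140.109.0.0 - 140.109.127.255) does not contain 140.101.116.186
  140.96.0.0/15 (140.96.0.0 - 140.97.255.255) does not contain 140.101.116.186
  140.104.0.0/13 (140.104.0.0 - 140.111.255.255) does not contain 140.101.116.186
  140.64.0.0/13 (140.64.0.0 - 140.71.255.255) does not contain 140.101.116.186
Longest matching prefix is /12 -> interface em4.

em4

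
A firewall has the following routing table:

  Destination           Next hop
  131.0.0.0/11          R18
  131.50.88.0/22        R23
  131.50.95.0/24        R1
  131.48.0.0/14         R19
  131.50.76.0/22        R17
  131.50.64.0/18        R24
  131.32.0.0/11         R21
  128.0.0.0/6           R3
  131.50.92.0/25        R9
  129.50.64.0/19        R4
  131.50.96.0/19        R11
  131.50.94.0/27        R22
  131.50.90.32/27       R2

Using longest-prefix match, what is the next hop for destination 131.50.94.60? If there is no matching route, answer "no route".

Routes whose prefix contains 131.50.94.60:
  128.0.0.0/6 (128.0.0.0 - 131.255.255.255) -> R3
  131.32.0.0/11 (131.32.0.0 - 131.63.255.255) -> R21
  131.48.0.0/14 (131.48.0.0 - 131.51.255.255) -> R19
  131.50.64.0/18 (131.50.64.0 - 131.50.127.255) -> R24
More-specific entries that do NOT match:
  131.50.94.0/27 (131.50.94.0 - 131.50.94.31) does not contain 131.50.94.60
  131.50.90.32/27 (131.50.90.32 - 131.50.90.63) does not contain 131.50.94.60
  131.50.92.0/25 (131.50.92.0 - 131.50.92.127) does not contain 131.50.94.60
  131.50.95.0/24 (131.50.95.0 - 131.50.95.255) does not contain 131.50.94.60
  131.50.88.0/22 (131.50.88.0 - 131.50.91.255) does not contain 131.50.94.60
  131.50.76.0/22 (131.50.76.0 - 131.50.79.255) does not contain 131.50.94.60
  129.50.64.0/19 (129.50.64.0 - 129.50.95.255) does not contain 131.50.94.60
  131.50.96.0/19 (131.50.96.0 - 131.50.127.255) does not contain 131.50.94.60
Longest matching prefix is /18 -> next hop R24.

R24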